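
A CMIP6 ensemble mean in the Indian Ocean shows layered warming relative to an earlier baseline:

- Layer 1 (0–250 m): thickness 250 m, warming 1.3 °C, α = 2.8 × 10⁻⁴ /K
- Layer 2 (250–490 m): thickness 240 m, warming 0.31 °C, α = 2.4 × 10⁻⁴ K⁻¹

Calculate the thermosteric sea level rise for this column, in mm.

109 mm

0–250 m: 250 × 1.3 × 2.8×10⁻⁴ = 0.09100 m
2.4×10⁻⁴ × 0.31 × 240 = 0.017856 m
Δh = 0.09100 + 0.017856 = 0.108856 m ≈ 109 mm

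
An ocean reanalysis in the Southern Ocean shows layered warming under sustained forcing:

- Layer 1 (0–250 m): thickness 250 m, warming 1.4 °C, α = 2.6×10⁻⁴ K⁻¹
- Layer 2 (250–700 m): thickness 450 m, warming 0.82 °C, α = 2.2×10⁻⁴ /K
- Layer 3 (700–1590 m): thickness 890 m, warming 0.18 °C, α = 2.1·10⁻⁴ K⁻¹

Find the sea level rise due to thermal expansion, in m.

0–250 m: 2.6×10⁻⁴ × 250 × 1.4 = 0.09100 m
250–700 m: 2.2×10⁻⁴ × 450 × 0.82 = 0.08118 m
0.18 × 890 × 2.1×10⁻⁴ = 0.033642 m
Δh = 0.09100 + 0.08118 + 0.033642 = 0.205822 m

0.206 m of thermosteric rise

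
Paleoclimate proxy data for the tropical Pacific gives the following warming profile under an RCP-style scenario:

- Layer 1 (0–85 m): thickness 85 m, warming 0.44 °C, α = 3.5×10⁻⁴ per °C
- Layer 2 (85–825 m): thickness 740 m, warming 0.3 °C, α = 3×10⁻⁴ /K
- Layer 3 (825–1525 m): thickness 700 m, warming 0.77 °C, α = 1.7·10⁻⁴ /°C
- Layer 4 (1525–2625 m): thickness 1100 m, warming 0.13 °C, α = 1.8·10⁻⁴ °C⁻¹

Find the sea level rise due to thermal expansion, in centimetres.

Δh ≈ 20 cm

Layer 1: 85 × 0.44 × 3.5×10⁻⁴ = 0.01309 m
Layer 2: 740 × 3×10⁻⁴ × 0.3 = 0.06660 m
825–1525 m: 1.7×10⁻⁴ × 700 × 0.77 = 0.09163 m
Layer 4: 1.8×10⁻⁴ × 1100 × 0.13 = 0.02574 m
Δh = 0.01309 + 0.06660 + 0.09163 + 0.02574 = 0.19706 m ≈ 20 cm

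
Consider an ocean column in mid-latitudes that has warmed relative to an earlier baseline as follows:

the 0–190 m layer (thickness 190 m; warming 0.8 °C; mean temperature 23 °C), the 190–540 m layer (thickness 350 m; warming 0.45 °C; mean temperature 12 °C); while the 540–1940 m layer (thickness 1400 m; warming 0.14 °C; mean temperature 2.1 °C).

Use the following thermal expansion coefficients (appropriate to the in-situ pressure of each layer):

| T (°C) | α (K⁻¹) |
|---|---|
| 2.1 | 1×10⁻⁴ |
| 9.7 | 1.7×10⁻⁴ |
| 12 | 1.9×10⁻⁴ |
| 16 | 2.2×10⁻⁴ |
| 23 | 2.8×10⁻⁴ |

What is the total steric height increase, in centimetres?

Layer 1 at 23 °C → α = 2.8×10⁻⁴ K⁻¹
Layer 2 at 12 °C → α = 1.9×10⁻⁴ K⁻¹
Layer 3 at 2.1 °C → α = 1×10⁻⁴ K⁻¹
0–190 m: 190 × 0.8 × 2.8×10⁻⁴ = 0.04256 m
Layer 2: 350 × 0.45 × 1.9×10⁻⁴ = 0.029925 m
540–1940 m: 1400 × 1×10⁻⁴ × 0.14 = 0.01960 m
Δh = 0.04256 + 0.029925 + 0.01960 = 0.092085 m ≈ 9.2 cm

about 9.2 cm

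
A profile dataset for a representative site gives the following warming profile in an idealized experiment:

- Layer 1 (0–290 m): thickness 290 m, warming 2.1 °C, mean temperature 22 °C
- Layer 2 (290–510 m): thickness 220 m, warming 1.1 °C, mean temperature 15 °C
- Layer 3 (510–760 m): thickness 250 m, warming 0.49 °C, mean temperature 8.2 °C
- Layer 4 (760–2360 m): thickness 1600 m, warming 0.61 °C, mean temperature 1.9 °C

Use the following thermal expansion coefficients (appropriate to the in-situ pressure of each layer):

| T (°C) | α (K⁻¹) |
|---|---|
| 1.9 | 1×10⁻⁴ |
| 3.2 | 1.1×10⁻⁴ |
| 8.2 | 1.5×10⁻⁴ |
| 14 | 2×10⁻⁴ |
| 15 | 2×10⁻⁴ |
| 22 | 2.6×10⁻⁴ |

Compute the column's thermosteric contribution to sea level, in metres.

Δh ≈ 0.32 m

Layer 1 at 22 °C → α = 2.6×10⁻⁴ K⁻¹
Layer 2 at 15 °C → α = 2×10⁻⁴ K⁻¹
Layer 3 at 8.2 °C → α = 1.5×10⁻⁴ K⁻¹
Layer 4 at 1.9 °C → α = 1×10⁻⁴ K⁻¹
Layer 1: 290 × 2.1 × 2.6×10⁻⁴ = 0.15834 m
Layer 2: 2×10⁻⁴ × 1.1 × 220 = 0.04840 m
1.5×10⁻⁴ × 250 × 0.49 = 0.018375 m
760–2360 m: 0.61 × 1×10⁻⁴ × 1600 = 0.09760 m
Δh = 0.15834 + 0.04840 + 0.018375 + 0.09760 = 0.322715 m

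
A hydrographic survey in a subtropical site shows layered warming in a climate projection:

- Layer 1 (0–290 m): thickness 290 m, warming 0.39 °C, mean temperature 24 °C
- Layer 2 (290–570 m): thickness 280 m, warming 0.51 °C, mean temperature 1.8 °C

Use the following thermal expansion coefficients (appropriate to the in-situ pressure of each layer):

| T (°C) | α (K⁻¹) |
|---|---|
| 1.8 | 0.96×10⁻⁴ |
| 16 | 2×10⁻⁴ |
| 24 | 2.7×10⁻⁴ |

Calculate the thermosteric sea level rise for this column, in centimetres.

Layer 1 at 24 °C → α = 2.7×10⁻⁴ K⁻¹
Layer 2 at 1.8 °C → α = 0.96×10⁻⁴ K⁻¹
290 × 2.7×10⁻⁴ × 0.39 = 0.030537 m
0.96×10⁻⁴ × 280 × 0.51 = 0.0137088 m
Δh = 0.030537 + 0.0137088 = 0.0442458 m

4.42 cm of thermosteric rise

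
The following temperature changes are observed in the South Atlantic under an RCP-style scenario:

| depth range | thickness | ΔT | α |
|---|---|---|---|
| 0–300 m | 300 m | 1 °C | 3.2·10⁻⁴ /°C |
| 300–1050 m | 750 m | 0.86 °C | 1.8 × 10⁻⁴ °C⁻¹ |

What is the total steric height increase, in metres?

about 0.212 m

Layer 1: 3.2×10⁻⁴ × 300 × 1 = 0.09600 m
300–1050 m: 0.86 × 750 × 1.8×10⁻⁴ = 0.11610 m
Δh = 0.09600 + 0.11610 = 0.21210 m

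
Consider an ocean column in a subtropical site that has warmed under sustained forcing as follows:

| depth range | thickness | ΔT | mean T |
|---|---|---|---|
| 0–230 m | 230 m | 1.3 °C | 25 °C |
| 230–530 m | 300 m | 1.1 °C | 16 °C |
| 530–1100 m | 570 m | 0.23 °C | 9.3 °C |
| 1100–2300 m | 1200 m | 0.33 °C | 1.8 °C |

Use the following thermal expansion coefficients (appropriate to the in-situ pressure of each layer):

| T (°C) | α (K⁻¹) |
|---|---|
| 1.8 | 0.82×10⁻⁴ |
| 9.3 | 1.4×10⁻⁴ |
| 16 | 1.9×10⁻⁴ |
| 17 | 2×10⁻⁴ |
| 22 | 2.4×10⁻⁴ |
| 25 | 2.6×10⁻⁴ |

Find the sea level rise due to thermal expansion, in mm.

about 190 mm

Layer 1 at 25 °C → α = 2.6×10⁻⁴ K⁻¹
Layer 2 at 16 °C → α = 1.9×10⁻⁴ K⁻¹
Layer 3 at 9.3 °C → α = 1.4×10⁻⁴ K⁻¹
Layer 4 at 1.8 °C → α = 0.82×10⁻⁴ K⁻¹
0–230 m: 230 × 1.3 × 2.6×10⁻⁴ = 0.07774 m
230–530 m: 1.9×10⁻⁴ × 1.1 × 300 = 0.06270 m
1.4×10⁻⁴ × 0.23 × 570 = 0.018354 m
0.33 × 0.82×10⁻⁴ × 1200 = 0.032472 m
Δh = 0.07774 + 0.06270 + 0.018354 + 0.032472 = 0.191266 m ≈ 190 mm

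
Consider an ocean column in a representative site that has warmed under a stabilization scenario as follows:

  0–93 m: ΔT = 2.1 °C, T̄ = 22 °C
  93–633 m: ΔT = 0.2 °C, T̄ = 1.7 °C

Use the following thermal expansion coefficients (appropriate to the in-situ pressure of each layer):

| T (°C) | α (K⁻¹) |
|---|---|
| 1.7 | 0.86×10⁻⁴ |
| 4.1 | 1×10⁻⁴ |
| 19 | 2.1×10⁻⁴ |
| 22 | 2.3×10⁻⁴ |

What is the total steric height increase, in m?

Layer 1 at 22 °C → α = 2.3×10⁻⁴ K⁻¹
Layer 2 at 1.7 °C → α = 0.86×10⁻⁴ K⁻¹
Layer 1: 2.3×10⁻⁴ × 2.1 × 93 = 0.044919 m
93–633 m: 540 × 0.86×10⁻⁴ × 0.2 = 0.009288 m
Δh = 0.044919 + 0.009288 = 0.054207 m

0.054 m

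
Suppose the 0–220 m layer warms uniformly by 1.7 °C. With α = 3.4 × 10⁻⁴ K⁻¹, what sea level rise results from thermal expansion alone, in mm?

Δh = αΔT·H = 3.4×10⁻⁴ × 1.7 × 220 = 0.12716 m

Δh ≈ 127 mm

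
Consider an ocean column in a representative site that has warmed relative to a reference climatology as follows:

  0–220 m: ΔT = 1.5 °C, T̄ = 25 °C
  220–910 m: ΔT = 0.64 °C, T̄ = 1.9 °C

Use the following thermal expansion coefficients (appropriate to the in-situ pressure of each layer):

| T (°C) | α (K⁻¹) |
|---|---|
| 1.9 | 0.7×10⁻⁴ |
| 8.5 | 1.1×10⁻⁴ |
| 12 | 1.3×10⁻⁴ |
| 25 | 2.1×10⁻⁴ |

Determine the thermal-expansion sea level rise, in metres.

Δh = 0.100 m

Layer 1 at 25 °C → α = 2.1×10⁻⁴ K⁻¹
Layer 2 at 1.9 °C → α = 0.7×10⁻⁴ K⁻¹
0–220 m: 2.1×10⁻⁴ × 1.5 × 220 = 0.06930 m
Layer 2: 690 × 0.7×10⁻⁴ × 0.64 = 0.030912 m
Δh = 0.06930 + 0.030912 = 0.100212 m ≈ 0.100 m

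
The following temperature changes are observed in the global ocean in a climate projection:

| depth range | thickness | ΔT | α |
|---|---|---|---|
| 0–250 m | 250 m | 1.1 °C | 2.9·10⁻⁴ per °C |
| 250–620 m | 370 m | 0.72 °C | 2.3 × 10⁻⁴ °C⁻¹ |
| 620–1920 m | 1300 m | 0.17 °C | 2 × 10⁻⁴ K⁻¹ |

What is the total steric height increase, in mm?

Δh ≈ 185 mm

0–250 m: 1.1 × 250 × 2.9×10⁻⁴ = 0.07975 m
Layer 2: 0.72 × 2.3×10⁻⁴ × 370 = 0.061272 m
1300 × 0.17 × 2×10⁻⁴ = 0.04420 m
Δh = 0.07975 + 0.061272 + 0.04420 = 0.185222 m ≈ 185 mm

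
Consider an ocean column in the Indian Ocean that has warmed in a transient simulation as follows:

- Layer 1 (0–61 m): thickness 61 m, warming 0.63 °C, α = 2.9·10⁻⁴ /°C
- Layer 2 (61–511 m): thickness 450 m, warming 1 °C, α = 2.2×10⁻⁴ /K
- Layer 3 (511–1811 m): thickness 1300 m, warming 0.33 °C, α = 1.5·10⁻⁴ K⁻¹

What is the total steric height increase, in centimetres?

Δh ≈ 17.4 cm

0–61 m: 2.9×10⁻⁴ × 61 × 0.63 = 0.0111447 m
2.2×10⁻⁴ × 450 × 1 = 0.09900 m
511–1811 m: 1300 × 0.33 × 1.5×10⁻⁴ = 0.06435 m
Δh = 0.0111447 + 0.09900 + 0.06435 = 0.1744947 m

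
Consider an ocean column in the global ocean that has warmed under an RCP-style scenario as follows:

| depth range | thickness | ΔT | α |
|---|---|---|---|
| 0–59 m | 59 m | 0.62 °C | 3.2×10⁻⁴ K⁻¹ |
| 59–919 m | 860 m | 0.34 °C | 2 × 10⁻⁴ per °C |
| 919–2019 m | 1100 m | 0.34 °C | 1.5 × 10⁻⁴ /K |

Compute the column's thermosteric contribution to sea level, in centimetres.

12.6 cm of thermosteric rise

Layer 1: 59 × 0.62 × 3.2×10⁻⁴ = 0.0117056 m
Layer 2: 860 × 0.34 × 2×10⁻⁴ = 0.05848 m
Layer 3: 1100 × 1.5×10⁻⁴ × 0.34 = 0.05610 m
Δh = 0.0117056 + 0.05848 + 0.05610 = 0.1262856 m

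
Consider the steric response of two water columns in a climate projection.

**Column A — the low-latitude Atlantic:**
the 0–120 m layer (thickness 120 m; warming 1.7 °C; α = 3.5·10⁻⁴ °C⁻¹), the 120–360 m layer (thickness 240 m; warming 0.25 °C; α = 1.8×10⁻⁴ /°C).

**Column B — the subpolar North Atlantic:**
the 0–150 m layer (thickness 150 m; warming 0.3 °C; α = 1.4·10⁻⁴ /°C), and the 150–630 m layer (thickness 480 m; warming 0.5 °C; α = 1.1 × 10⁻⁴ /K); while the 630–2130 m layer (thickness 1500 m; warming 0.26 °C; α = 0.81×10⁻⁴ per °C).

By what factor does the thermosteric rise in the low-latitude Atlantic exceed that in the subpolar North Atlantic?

A 1.7 × 3.5×10⁻⁴ × 120 = 0.07140 m
A 0.25 × 1.8×10⁻⁴ × 240 = 0.01080 m
A total: 0.08220 m
B 0–150 m: 150 × 0.3 × 1.4×10⁻⁴ = 0.00630 m
B 1.1×10⁻⁴ × 480 × 0.5 = 0.02640 m
B 0.81×10⁻⁴ × 0.26 × 1500 = 0.03159 m
B total: 0.06429 m
Ratio: 0.08220 / 0.06429 ≈ 1.279

≈ 1.3×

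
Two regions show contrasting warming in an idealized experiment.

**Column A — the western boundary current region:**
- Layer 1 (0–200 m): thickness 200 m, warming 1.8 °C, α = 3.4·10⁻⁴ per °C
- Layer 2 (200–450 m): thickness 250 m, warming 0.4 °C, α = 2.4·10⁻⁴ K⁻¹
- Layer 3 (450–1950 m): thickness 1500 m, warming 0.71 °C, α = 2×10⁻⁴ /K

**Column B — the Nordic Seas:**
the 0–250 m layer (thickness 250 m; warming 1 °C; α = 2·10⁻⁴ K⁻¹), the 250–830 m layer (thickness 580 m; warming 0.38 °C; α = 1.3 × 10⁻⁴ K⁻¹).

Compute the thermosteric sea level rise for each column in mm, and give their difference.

A: 360 mm; B: 79 mm; difference 280 mm

A 0–200 m: 1.8 × 3.4×10⁻⁴ × 200 = 0.12240 m
A 200–450 m: 250 × 2.4×10⁻⁴ × 0.4 = 0.02400 m
A Layer 3: 1500 × 2×10⁻⁴ × 0.71 = 0.21300 m
A total: 0.35940 m
B 0–250 m: 250 × 1 × 2×10⁻⁴ = 0.05000 m
B Layer 2: 0.38 × 580 × 1.3×10⁻⁴ = 0.028652 m
B total: 0.078652 m
Difference: 0.35940 − 0.078652 = 0.280748 m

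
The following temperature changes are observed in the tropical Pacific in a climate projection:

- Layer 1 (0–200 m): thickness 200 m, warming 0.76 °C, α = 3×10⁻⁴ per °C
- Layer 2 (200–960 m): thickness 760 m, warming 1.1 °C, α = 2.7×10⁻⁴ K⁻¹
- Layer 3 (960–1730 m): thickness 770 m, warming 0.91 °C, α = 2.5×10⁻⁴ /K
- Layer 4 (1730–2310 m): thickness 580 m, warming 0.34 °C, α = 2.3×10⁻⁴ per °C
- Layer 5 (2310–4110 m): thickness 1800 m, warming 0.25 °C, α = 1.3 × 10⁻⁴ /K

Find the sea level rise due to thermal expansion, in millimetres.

550 mm

0–200 m: 200 × 0.76 × 3×10⁻⁴ = 0.04560 m
200–960 m: 760 × 2.7×10⁻⁴ × 1.1 = 0.22572 m
960–1730 m: 770 × 2.5×10⁻⁴ × 0.91 = 0.175175 m
580 × 0.34 × 2.3×10⁻⁴ = 0.045356 m
1800 × 0.25 × 1.3×10⁻⁴ = 0.05850 m
Δh = 0.04560 + 0.22572 + 0.175175 + 0.045356 + 0.05850 = 0.550351 m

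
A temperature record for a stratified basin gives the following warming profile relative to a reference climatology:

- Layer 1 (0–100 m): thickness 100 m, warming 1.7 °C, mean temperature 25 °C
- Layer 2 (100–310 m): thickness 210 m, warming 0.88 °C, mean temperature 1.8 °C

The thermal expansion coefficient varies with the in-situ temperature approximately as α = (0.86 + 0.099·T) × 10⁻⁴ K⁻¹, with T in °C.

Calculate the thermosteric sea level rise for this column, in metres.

Layer 1: α = (0.86 + 0.099×25)×10⁻⁴ = 3.335×10⁻⁴ K⁻¹
Layer 2: α = (0.86 + 0.099×1.8)×10⁻⁴ = 1.0382×10⁻⁴ K⁻¹
3.335×10⁻⁴ × 100 × 1.7 = 0.056695 m
1.0382×10⁻⁴ × 0.88 × 210 = 0.019185936 m
Δh = 0.056695 + 0.019185936 = 0.075880936 m

Δh ≈ 0.0759 m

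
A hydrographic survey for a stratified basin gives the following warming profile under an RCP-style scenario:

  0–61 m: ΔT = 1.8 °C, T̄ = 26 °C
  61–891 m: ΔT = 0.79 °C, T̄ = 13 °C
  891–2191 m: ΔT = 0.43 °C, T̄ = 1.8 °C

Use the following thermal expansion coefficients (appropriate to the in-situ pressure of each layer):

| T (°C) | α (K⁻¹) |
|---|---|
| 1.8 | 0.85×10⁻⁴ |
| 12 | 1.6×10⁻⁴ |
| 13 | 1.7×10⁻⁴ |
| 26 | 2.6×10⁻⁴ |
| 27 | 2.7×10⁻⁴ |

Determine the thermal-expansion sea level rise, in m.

Δh = 0.188 m

Layer 1 at 26 °C → α = 2.6×10⁻⁴ K⁻¹
Layer 2 at 13 °C → α = 1.7×10⁻⁴ K⁻¹
Layer 3 at 1.8 °C → α = 0.85×10⁻⁴ K⁻¹
1.8 × 2.6×10⁻⁴ × 61 = 0.028548 m
Layer 2: 830 × 1.7×10⁻⁴ × 0.79 = 0.111469 m
891–2191 m: 1300 × 0.43 × 0.85×10⁻⁴ = 0.047515 m
Δh = 0.028548 + 0.111469 + 0.047515 = 0.187532 m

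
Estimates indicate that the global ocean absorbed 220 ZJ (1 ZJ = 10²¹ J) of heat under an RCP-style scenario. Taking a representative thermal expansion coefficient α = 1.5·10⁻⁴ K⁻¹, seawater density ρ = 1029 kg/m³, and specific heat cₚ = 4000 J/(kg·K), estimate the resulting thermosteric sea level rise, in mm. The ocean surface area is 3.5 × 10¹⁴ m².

Δh ≈ 22.9 mm

Per unit area: Q = 220×10²¹ / (3.5×10¹⁴) ≈ 6.286×10⁸ J/m²
Δh = αQ/(ρcₚ) = 1.5×10⁻⁴ × 6.286×10⁸ / (1029 × 4000) ≈ 0.022908 m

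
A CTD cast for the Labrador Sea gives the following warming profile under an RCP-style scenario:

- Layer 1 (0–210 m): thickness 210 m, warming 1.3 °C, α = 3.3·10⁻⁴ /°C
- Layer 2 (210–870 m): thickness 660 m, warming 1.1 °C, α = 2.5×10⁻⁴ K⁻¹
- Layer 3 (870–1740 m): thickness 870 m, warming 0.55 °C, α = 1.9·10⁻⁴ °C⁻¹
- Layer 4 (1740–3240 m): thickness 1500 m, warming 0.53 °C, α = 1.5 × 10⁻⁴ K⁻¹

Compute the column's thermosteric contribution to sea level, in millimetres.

Δh ≈ 482 mm

3.3×10⁻⁴ × 210 × 1.3 = 0.09009 m
Layer 2: 660 × 1.1 × 2.5×10⁻⁴ = 0.18150 m
870–1740 m: 870 × 1.9×10⁻⁴ × 0.55 = 0.090915 m
1500 × 0.53 × 1.5×10⁻⁴ = 0.11925 m
Δh = 0.09009 + 0.18150 + 0.090915 + 0.11925 = 0.481755 m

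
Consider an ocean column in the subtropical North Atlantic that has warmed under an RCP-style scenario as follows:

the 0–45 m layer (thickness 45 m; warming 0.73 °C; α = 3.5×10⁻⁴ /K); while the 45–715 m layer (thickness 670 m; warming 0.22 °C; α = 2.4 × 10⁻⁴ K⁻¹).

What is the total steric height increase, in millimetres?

46.9 mm

0–45 m: 3.5×10⁻⁴ × 45 × 0.73 = 0.0114975 m
670 × 2.4×10⁻⁴ × 0.22 = 0.035376 m
Δh = 0.0114975 + 0.035376 = 0.0468735 m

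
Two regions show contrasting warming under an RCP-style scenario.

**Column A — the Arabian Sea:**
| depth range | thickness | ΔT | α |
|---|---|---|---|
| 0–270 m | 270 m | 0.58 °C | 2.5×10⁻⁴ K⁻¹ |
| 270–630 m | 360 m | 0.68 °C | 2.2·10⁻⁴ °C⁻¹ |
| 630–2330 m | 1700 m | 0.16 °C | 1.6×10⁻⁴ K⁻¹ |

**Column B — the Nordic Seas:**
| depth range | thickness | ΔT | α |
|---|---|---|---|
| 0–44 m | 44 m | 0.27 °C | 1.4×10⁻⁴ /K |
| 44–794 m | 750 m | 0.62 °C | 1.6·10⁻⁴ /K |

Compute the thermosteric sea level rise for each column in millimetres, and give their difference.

A: 140 mm; B: 76 mm; difference 60 mm

A 0–270 m: 0.58 × 2.5×10⁻⁴ × 270 = 0.03915 m
A 270–630 m: 360 × 2.2×10⁻⁴ × 0.68 = 0.053856 m
A 630–2330 m: 1.6×10⁻⁴ × 0.16 × 1700 = 0.04352 m
A total: 0.136526 m
B 0.27 × 1.4×10⁻⁴ × 44 = 0.0016632 m
B Layer 2: 0.62 × 1.6×10⁻⁴ × 750 = 0.07440 m
B total: 0.0760632 m
Difference: 0.136526 − 0.0760632 = 0.0604628 m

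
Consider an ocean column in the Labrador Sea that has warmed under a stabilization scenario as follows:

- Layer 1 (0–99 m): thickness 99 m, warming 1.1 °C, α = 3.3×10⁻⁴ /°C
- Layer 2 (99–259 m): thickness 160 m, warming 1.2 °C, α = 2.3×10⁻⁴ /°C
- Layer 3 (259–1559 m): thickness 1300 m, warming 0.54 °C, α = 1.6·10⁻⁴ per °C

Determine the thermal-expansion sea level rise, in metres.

about 0.192 m

99 × 3.3×10⁻⁴ × 1.1 = 0.035937 m
99–259 m: 2.3×10⁻⁴ × 1.2 × 160 = 0.04416 m
0.54 × 1300 × 1.6×10⁻⁴ = 0.11232 m
Δh = 0.035937 + 0.04416 + 0.11232 = 0.192417 m ≈ 0.192 m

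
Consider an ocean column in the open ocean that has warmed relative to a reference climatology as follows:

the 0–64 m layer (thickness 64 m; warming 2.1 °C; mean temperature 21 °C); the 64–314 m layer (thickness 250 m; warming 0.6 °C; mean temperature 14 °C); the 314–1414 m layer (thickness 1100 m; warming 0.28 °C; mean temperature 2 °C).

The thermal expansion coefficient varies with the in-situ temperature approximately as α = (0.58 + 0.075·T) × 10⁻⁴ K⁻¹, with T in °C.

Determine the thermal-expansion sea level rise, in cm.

Layer 1: α = (0.58 + 0.075×21)×10⁻⁴ = 2.155×10⁻⁴ K⁻¹
Layer 2: α = (0.58 + 0.075×14)×10⁻⁴ = 1.63×10⁻⁴ K⁻¹
Layer 3: α = (0.58 + 0.075×2)×10⁻⁴ = 0.73×10⁻⁴ K⁻¹
Layer 1: 2.155×10⁻⁴ × 64 × 2.1 = 0.0289632 m
64–314 m: 250 × 1.63×10⁻⁴ × 0.6 = 0.02445 m
Layer 3: 1100 × 0.73×10⁻⁴ × 0.28 = 0.022484 m
Δh = 0.0289632 + 0.02445 + 0.022484 = 0.0758972 m

about 7.59 cm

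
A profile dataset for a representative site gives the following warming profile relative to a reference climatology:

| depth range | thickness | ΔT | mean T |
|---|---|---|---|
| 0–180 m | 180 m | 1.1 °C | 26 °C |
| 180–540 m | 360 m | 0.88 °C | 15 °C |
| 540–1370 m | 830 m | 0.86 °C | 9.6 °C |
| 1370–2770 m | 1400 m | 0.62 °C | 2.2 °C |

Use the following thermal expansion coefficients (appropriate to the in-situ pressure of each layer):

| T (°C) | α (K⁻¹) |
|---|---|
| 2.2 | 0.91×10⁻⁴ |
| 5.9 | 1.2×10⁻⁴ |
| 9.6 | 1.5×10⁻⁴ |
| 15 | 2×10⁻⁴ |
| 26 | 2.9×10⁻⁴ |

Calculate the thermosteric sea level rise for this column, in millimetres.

Layer 1 at 26 °C → α = 2.9×10⁻⁴ K⁻¹
Layer 2 at 15 °C → α = 2×10⁻⁴ K⁻¹
Layer 3 at 9.6 °C → α = 1.5×10⁻⁴ K⁻¹
Layer 4 at 2.2 °C → α = 0.91×10⁻⁴ K⁻¹
1.1 × 2.9×10⁻⁴ × 180 = 0.05742 m
360 × 2×10⁻⁴ × 0.88 = 0.06336 m
Layer 3: 0.86 × 1.5×10⁻⁴ × 830 = 0.10707 m
Layer 4: 0.91×10⁻⁴ × 1400 × 0.62 = 0.078988 m
Δh = 0.05742 + 0.06336 + 0.10707 + 0.078988 = 0.306838 m ≈ 307 mm

Δh ≈ 307 mm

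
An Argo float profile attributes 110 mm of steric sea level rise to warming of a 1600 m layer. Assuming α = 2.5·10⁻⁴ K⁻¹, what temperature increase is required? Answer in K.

ΔT = Δh/(αH) = 0.11 / (2.5×10⁻⁴ × 1600) = 0.2750 K

ΔT ≈ 0.28 K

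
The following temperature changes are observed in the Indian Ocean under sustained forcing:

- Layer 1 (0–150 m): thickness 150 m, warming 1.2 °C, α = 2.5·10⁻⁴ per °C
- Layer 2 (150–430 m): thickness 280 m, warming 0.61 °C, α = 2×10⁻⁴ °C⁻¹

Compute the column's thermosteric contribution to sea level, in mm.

about 79.2 mm

0–150 m: 2.5×10⁻⁴ × 1.2 × 150 = 0.04500 m
Layer 2: 2×10⁻⁴ × 0.61 × 280 = 0.03416 m
Δh = 0.04500 + 0.03416 = 0.07916 m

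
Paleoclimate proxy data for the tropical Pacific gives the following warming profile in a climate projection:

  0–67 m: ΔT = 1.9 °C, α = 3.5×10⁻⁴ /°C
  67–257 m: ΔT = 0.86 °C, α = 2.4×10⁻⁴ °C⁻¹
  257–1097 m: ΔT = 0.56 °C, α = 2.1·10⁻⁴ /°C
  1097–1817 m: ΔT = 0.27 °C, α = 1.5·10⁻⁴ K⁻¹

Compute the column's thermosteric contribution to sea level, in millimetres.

0–67 m: 67 × 3.5×10⁻⁴ × 1.9 = 0.044555 m
2.4×10⁻⁴ × 190 × 0.86 = 0.039216 m
Layer 3: 840 × 2.1×10⁻⁴ × 0.56 = 0.098784 m
Layer 4: 1.5×10⁻⁴ × 720 × 0.27 = 0.02916 m
Δh = 0.044555 + 0.039216 + 0.098784 + 0.02916 = 0.211715 m ≈ 212 mm

about 212 mm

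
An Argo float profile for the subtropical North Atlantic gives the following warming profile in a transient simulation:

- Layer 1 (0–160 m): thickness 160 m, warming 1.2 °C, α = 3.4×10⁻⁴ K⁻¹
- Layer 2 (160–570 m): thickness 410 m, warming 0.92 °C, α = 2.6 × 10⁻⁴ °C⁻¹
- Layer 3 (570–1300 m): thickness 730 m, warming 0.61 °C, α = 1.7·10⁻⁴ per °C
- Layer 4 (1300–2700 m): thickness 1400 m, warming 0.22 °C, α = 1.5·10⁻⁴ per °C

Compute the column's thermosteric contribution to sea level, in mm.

0–160 m: 1.2 × 160 × 3.4×10⁻⁴ = 0.06528 m
Layer 2: 0.92 × 2.6×10⁻⁴ × 410 = 0.098072 m
Layer 3: 1.7×10⁻⁴ × 0.61 × 730 = 0.075701 m
1.5×10⁻⁴ × 0.22 × 1400 = 0.04620 m
Δh = 0.06528 + 0.098072 + 0.075701 + 0.04620 = 0.285253 m

Δh ≈ 285 mm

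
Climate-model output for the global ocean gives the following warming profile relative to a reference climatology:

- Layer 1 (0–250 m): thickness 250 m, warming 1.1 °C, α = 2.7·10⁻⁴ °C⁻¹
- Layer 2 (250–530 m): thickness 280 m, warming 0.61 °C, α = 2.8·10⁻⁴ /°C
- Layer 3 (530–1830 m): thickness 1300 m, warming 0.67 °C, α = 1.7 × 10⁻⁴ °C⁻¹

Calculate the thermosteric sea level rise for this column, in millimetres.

Layer 1: 250 × 2.7×10⁻⁴ × 1.1 = 0.07425 m
250–530 m: 0.61 × 280 × 2.8×10⁻⁴ = 0.047824 m
Layer 3: 1300 × 0.67 × 1.7×10⁻⁴ = 0.14807 m
Δh = 0.07425 + 0.047824 + 0.14807 = 0.270144 m ≈ 270 mm

about 270 mm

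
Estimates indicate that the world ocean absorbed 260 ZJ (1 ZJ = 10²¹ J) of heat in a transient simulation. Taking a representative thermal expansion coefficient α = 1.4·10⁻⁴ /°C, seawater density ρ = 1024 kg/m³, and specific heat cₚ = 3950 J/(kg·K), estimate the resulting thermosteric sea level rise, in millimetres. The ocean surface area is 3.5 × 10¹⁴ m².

about 26 mm

Per unit area: Q = 260×10²¹ / (3.5×10¹⁴) ≈ 7.429×10⁸ J/m²
Δh = αQ/(ρcₚ) = 1.4×10⁻⁴ × 7.429×10⁸ / (1024 × 3950) ≈ 0.025714 m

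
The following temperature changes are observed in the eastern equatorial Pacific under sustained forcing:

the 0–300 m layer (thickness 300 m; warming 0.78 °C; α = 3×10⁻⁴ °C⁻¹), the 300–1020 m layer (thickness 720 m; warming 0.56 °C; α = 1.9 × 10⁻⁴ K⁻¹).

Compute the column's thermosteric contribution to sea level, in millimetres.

Layer 1: 300 × 0.78 × 3×10⁻⁴ = 0.07020 m
Layer 2: 1.9×10⁻⁴ × 0.56 × 720 = 0.076608 m
Δh = 0.07020 + 0.076608 = 0.146808 m

about 150 mm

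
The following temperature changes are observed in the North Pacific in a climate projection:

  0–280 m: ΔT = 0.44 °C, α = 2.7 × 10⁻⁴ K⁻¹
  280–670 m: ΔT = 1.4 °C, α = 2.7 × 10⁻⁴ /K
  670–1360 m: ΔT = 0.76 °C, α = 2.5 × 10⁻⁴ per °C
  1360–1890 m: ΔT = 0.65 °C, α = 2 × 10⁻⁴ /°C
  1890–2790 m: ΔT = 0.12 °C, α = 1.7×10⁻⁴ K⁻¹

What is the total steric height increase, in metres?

0–280 m: 2.7×10⁻⁴ × 280 × 0.44 = 0.033264 m
Layer 2: 2.7×10⁻⁴ × 390 × 1.4 = 0.14742 m
690 × 2.5×10⁻⁴ × 0.76 = 0.13110 m
2×10⁻⁴ × 0.65 × 530 = 0.06890 m
1890–2790 m: 1.7×10⁻⁴ × 900 × 0.12 = 0.01836 m
Δh = 0.033264 + 0.14742 + 0.13110 + 0.06890 + 0.01836 = 0.399044 m

0.399 m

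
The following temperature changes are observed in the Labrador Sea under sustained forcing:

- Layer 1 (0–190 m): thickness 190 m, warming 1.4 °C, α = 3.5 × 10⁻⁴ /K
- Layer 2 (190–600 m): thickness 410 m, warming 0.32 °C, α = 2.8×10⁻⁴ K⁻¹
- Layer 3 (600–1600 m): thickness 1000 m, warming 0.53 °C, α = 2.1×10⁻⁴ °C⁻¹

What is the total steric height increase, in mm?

190 × 1.4 × 3.5×10⁻⁴ = 0.09310 m
2.8×10⁻⁴ × 410 × 0.32 = 0.036736 m
600–1600 m: 0.53 × 2.1×10⁻⁴ × 1000 = 0.11130 m
Δh = 0.09310 + 0.036736 + 0.11130 = 0.241136 m

240 mm of thermosteric rise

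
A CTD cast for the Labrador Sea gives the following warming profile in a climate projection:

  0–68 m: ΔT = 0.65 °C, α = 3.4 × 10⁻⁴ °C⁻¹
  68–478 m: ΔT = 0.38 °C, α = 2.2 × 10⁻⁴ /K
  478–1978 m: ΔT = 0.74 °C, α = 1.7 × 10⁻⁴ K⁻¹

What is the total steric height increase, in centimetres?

23.8 cm

68 × 0.65 × 3.4×10⁻⁴ = 0.015028 m
68–478 m: 2.2×10⁻⁴ × 410 × 0.38 = 0.034276 m
478–1978 m: 0.74 × 1500 × 1.7×10⁻⁴ = 0.18870 m
Δh = 0.015028 + 0.034276 + 0.18870 = 0.238004 m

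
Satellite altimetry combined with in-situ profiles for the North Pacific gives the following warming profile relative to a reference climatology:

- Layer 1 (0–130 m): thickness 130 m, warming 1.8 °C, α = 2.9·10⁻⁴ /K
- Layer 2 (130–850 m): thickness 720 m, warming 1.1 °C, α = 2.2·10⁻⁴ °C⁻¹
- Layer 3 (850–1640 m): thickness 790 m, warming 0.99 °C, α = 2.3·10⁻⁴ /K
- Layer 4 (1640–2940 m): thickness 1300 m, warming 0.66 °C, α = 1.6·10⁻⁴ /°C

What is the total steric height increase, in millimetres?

Δh ≈ 560 mm

Layer 1: 130 × 2.9×10⁻⁴ × 1.8 = 0.06786 m
Layer 2: 720 × 1.1 × 2.2×10⁻⁴ = 0.17424 m
850–1640 m: 0.99 × 2.3×10⁻⁴ × 790 = 0.179883 m
1640–2940 m: 1.6×10⁻⁴ × 1300 × 0.66 = 0.13728 m
Δh = 0.06786 + 0.17424 + 0.179883 + 0.13728 = 0.559263 m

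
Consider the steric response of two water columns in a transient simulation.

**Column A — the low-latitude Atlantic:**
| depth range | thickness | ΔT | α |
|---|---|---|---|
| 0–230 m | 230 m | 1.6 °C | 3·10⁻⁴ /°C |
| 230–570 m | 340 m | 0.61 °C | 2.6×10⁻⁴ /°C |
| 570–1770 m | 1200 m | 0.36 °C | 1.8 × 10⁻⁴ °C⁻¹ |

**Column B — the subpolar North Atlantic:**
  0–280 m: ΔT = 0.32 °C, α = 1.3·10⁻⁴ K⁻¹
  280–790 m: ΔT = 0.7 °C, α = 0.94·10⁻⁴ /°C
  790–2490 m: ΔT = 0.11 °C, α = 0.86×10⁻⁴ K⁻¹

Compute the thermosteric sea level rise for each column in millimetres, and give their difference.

A 0–230 m: 1.6 × 3×10⁻⁴ × 230 = 0.11040 m
A 0.61 × 340 × 2.6×10⁻⁴ = 0.053924 m
A Layer 3: 1.8×10⁻⁴ × 0.36 × 1200 = 0.07776 m
A total: 0.242084 m
B Layer 1: 0.32 × 280 × 1.3×10⁻⁴ = 0.011648 m
B 0.94×10⁻⁴ × 510 × 0.7 = 0.033558 m
B 1700 × 0.86×10⁻⁴ × 0.11 = 0.016082 m
B total: 0.061288 m
Difference: 0.242084 − 0.061288 = 0.180796 m

A: 242 mm; B: 61.3 mm; difference 181 mm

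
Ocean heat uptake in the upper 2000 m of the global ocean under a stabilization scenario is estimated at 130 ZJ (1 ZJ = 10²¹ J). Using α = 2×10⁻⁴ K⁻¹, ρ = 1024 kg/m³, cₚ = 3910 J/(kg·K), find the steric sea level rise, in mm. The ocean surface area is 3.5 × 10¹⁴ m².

Per unit area: Q = 130×10²¹ / (3.5×10¹⁴) ≈ 3.714×10⁸ J/m²
Δh = αQ/(ρcₚ) = 2×10⁻⁴ × 3.714×10⁸ / (1024 × 3910) ≈ 0.018552 m

Δh = 18.6 mm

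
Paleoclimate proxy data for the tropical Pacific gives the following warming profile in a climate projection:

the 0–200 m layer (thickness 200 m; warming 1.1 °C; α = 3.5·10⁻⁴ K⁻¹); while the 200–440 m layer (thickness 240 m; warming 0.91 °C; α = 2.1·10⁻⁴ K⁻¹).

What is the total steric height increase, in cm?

Δh ≈ 12 cm

Layer 1: 200 × 1.1 × 3.5×10⁻⁴ = 0.07700 m
200–440 m: 2.1×10⁻⁴ × 0.91 × 240 = 0.045864 m
Δh = 0.07700 + 0.045864 = 0.122864 m ≈ 12 cm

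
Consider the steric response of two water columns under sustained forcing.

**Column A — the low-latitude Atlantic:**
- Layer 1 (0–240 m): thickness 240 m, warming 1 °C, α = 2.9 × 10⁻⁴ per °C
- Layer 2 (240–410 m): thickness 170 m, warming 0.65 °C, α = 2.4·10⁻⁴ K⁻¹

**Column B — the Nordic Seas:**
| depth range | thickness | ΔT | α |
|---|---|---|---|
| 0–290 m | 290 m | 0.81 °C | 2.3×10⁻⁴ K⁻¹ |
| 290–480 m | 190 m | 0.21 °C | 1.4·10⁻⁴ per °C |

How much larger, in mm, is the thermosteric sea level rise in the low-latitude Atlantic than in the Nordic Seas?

A 0–240 m: 1 × 240 × 2.9×10⁻⁴ = 0.06960 m
A 240–410 m: 0.65 × 2.4×10⁻⁴ × 170 = 0.02652 m
A total: 0.09612 m
B 2.3×10⁻⁴ × 290 × 0.81 = 0.054027 m
B Layer 2: 1.4×10⁻⁴ × 190 × 0.21 = 0.005586 m
B total: 0.059613 m
Difference: 0.09612 − 0.059613 = 0.036507 m

36.5 mm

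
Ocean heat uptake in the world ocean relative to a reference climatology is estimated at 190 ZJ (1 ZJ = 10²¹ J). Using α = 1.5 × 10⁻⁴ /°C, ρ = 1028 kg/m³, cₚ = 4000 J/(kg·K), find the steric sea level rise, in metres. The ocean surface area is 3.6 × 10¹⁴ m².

Per unit area: Q = 190×10²¹ / (3.6×10¹⁴) ≈ 5.278×10⁸ J/m²
Δh = αQ/(ρcₚ) = 1.5×10⁻⁴ × 5.278×10⁸ / (1028 × 4000) ≈ 0.019253 m

Δh ≈ 0.019 m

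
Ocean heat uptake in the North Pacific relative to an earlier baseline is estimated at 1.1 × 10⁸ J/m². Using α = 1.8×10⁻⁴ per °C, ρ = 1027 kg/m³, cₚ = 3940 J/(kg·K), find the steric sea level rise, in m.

Δh = αQ/(ρcₚ) = 1.8×10⁻⁴ × 1.1×10⁸ / (1027 × 3940) ≈ 0.0048933 m

about 0.00489 m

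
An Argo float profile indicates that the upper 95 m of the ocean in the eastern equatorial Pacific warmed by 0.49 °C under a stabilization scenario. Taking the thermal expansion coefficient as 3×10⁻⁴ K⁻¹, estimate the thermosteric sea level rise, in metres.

Δh ≈ 0.0140 m

Δh = αΔT·H = 3×10⁻⁴ × 0.49 × 95 = 0.013965 m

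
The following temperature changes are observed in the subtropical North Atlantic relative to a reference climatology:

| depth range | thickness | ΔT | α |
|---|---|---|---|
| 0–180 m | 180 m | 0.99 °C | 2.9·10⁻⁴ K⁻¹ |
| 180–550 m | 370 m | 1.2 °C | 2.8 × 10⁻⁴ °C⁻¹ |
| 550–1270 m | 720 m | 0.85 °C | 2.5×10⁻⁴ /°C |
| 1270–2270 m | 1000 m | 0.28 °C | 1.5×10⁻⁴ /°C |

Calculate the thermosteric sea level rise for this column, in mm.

0–180 m: 2.9×10⁻⁴ × 0.99 × 180 = 0.051678 m
Layer 2: 1.2 × 370 × 2.8×10⁻⁴ = 0.12432 m
Layer 3: 2.5×10⁻⁴ × 0.85 × 720 = 0.15300 m
1270–2270 m: 1.5×10⁻⁴ × 0.28 × 1000 = 0.04200 m
Δh = 0.051678 + 0.12432 + 0.15300 + 0.04200 = 0.370998 m ≈ 371 mm

371 mm of thermosteric rise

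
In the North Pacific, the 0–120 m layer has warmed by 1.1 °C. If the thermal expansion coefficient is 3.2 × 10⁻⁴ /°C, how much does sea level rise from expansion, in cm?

Δh = αΔT·H = 3.2×10⁻⁴ × 1.1 × 120 = 0.04224 m

4.22 cm of thermosteric rise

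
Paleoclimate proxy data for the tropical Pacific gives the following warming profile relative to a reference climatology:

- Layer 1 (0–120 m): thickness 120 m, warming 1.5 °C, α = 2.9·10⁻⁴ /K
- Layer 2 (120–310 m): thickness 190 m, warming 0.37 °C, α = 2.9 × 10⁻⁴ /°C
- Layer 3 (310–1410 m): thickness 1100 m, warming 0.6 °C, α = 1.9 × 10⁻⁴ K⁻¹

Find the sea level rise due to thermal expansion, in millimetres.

200 mm of thermosteric rise

Layer 1: 1.5 × 120 × 2.9×10⁻⁴ = 0.05220 m
Layer 2: 0.37 × 190 × 2.9×10⁻⁴ = 0.020387 m
310–1410 m: 1.9×10⁻⁴ × 0.6 × 1100 = 0.12540 m
Δh = 0.05220 + 0.020387 + 0.12540 = 0.197987 m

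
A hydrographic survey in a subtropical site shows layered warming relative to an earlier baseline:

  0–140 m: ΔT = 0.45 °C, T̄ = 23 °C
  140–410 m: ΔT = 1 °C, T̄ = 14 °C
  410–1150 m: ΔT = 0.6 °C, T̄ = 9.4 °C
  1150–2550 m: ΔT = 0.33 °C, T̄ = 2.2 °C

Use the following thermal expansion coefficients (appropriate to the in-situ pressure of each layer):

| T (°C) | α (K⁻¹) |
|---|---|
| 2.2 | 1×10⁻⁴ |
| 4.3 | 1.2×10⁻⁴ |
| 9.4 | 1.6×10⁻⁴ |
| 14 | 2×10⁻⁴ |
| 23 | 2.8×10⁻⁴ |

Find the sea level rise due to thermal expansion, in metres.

Layer 1 at 23 °C → α = 2.8×10⁻⁴ K⁻¹
Layer 2 at 14 °C → α = 2×10⁻⁴ K⁻¹
Layer 3 at 9.4 °C → α = 1.6×10⁻⁴ K⁻¹
Layer 4 at 2.2 °C → α = 1×10⁻⁴ K⁻¹
Layer 1: 0.45 × 140 × 2.8×10⁻⁴ = 0.01764 m
Layer 2: 1 × 2×10⁻⁴ × 270 = 0.05400 m
410–1150 m: 1.6×10⁻⁴ × 740 × 0.6 = 0.07104 m
Layer 4: 0.33 × 1×10⁻⁴ × 1400 = 0.04620 m
Δh = 0.01764 + 0.05400 + 0.07104 + 0.04620 = 0.18888 m ≈ 0.189 m

0.189 m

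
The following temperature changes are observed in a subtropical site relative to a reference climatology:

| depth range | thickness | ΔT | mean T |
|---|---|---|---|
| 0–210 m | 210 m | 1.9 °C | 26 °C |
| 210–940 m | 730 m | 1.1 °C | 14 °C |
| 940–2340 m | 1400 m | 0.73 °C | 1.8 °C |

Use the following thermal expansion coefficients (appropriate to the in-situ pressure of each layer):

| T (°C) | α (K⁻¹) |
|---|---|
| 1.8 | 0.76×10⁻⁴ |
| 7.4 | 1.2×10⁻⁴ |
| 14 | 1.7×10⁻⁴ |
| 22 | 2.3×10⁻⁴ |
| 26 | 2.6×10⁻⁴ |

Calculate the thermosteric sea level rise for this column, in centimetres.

Layer 1 at 26 °C → α = 2.6×10⁻⁴ K⁻¹
Layer 2 at 14 °C → α = 1.7×10⁻⁴ K⁻¹
Layer 3 at 1.8 °C → α = 0.76×10⁻⁴ K⁻¹
0–210 m: 1.9 × 2.6×10⁻⁴ × 210 = 0.10374 m
1.7×10⁻⁴ × 730 × 1.1 = 0.13651 m
Layer 3: 0.73 × 0.76×10⁻⁴ × 1400 = 0.077672 m
Δh = 0.10374 + 0.13651 + 0.077672 = 0.317922 m ≈ 31.8 cm

31.8 cm of thermosteric rise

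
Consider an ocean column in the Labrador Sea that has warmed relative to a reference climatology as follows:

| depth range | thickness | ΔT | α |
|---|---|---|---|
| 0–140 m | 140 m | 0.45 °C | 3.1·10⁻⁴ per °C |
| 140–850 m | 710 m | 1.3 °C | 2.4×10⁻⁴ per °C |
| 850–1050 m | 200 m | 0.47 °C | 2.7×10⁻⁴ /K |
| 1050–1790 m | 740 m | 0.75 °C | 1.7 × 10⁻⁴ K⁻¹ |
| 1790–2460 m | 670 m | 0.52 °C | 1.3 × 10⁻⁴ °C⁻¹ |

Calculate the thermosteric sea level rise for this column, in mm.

0–140 m: 0.45 × 140 × 3.1×10⁻⁴ = 0.01953 m
2.4×10⁻⁴ × 1.3 × 710 = 0.22152 m
200 × 0.47 × 2.7×10⁻⁴ = 0.02538 m
1.7×10⁻⁴ × 740 × 0.75 = 0.09435 m
1.3×10⁻⁴ × 670 × 0.52 = 0.045292 m
Δh = 0.01953 + 0.22152 + 0.02538 + 0.09435 + 0.045292 = 0.406072 m

406 mm of thermosteric rise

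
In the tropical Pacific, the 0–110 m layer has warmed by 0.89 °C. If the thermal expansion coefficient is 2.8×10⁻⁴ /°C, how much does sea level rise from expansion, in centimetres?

about 2.74 cm

Δh = αΔT·H = 2.8×10⁻⁴ × 0.89 × 110 = 0.027412 m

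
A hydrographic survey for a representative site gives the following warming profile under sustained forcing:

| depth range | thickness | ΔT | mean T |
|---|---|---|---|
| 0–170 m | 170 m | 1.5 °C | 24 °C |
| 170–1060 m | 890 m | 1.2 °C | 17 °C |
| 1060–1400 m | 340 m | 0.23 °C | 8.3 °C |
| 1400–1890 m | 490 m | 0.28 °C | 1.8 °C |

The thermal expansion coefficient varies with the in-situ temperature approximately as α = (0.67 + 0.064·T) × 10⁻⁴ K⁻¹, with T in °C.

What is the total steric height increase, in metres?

Layer 1: α = (0.67 + 0.064×24)×10⁻⁴ = 2.206×10⁻⁴ K⁻¹
Layer 2: α = (0.67 + 0.064×17)×10⁻⁴ = 1.758×10⁻⁴ K⁻¹
Layer 3: α = (0.67 + 0.064×8.3)×10⁻⁴ = 1.2012×10⁻⁴ K⁻¹
Layer 4: α = (0.67 + 0.064×1.8)×10⁻⁴ = 0.7852×10⁻⁴ K⁻¹
0–170 m: 170 × 1.5 × 2.206×10⁻⁴ = 0.056253 m
1.758×10⁻⁴ × 1.2 × 890 = 0.1877544 m
1060–1400 m: 1.2012×10⁻⁴ × 0.23 × 340 = 0.009393384 m
0.28 × 0.7852×10⁻⁴ × 490 = 0.010772944 m
Δh = 0.056253 + 0.1877544 + 0.009393384 + 0.010772944 = 0.264173728 m ≈ 0.264 m

Δh = 0.264 m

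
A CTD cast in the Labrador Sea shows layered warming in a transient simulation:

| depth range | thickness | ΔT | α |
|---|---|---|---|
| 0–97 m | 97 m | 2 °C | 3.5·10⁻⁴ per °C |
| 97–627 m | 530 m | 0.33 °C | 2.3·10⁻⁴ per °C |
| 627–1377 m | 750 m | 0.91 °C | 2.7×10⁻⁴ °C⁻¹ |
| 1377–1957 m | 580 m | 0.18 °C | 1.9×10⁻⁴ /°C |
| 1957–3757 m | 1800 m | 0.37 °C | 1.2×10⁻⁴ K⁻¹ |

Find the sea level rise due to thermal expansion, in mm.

392 mm of thermosteric rise

Layer 1: 97 × 2 × 3.5×10⁻⁴ = 0.06790 m
Layer 2: 0.33 × 530 × 2.3×10⁻⁴ = 0.040227 m
627–1377 m: 750 × 2.7×10⁻⁴ × 0.91 = 0.184275 m
Layer 4: 0.18 × 580 × 1.9×10⁻⁴ = 0.019836 m
Layer 5: 1.2×10⁻⁴ × 0.37 × 1800 = 0.07992 m
Δh = 0.06790 + 0.040227 + 0.184275 + 0.019836 + 0.07992 = 0.392158 m ≈ 392 mm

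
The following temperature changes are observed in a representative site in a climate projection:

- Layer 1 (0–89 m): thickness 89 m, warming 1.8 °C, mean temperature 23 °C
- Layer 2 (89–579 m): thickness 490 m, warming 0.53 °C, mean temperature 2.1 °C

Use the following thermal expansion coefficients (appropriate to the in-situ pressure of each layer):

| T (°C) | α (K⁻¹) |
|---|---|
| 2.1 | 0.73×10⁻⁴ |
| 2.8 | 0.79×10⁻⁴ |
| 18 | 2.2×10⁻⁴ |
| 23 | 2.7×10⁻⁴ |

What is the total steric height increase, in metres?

0.062 m of thermosteric rise

Layer 1 at 23 °C → α = 2.7×10⁻⁴ K⁻¹
Layer 2 at 2.1 °C → α = 0.73×10⁻⁴ K⁻¹
Layer 1: 2.7×10⁻⁴ × 1.8 × 89 = 0.043254 m
0.53 × 0.73×10⁻⁴ × 490 = 0.0189581 m
Δh = 0.043254 + 0.0189581 = 0.0622121 m ≈ 0.062 m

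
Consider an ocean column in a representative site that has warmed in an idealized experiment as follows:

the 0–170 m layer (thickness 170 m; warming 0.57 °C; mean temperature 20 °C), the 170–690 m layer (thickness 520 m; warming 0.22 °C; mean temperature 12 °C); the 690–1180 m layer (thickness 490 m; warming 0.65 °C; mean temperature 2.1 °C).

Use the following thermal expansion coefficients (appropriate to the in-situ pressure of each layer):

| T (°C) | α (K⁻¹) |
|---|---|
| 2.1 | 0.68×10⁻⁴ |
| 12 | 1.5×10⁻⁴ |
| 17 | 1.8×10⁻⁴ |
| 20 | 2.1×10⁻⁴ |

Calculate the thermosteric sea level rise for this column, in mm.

59.2 mm of thermosteric rise

Layer 1 at 20 °C → α = 2.1×10⁻⁴ K⁻¹
Layer 2 at 12 °C → α = 1.5×10⁻⁴ K⁻¹
Layer 3 at 2.1 °C → α = 0.68×10⁻⁴ K⁻¹
Layer 1: 2.1×10⁻⁴ × 0.57 × 170 = 0.020349 m
170–690 m: 1.5×10⁻⁴ × 520 × 0.22 = 0.01716 m
0.68×10⁻⁴ × 0.65 × 490 = 0.021658 m
Δh = 0.020349 + 0.01716 + 0.021658 = 0.059167 m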